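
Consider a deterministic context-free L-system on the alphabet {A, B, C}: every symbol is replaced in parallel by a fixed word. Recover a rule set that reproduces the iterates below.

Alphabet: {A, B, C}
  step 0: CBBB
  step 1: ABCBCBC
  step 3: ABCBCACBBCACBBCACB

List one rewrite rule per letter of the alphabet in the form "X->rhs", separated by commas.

A->CB, B->BC, C->A

  step 0 ⇒ step 1: CBBB ⇒ A·BC·BC·BC
    B ↦ BC
    C ↦ A
    A ↦ CB  (constrained at step 1)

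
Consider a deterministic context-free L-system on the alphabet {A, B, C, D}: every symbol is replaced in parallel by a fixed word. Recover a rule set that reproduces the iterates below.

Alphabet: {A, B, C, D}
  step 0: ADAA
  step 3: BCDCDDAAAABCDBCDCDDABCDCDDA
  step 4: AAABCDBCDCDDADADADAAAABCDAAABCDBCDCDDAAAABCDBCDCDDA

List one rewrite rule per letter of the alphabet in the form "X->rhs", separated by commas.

A->DA, B->AAA, C->B, D->CD

  step 3 ⇒ step 4: BCDCDDAAAABCDBCDCDDABCDCDDA ⇒ AAA·B·CD·B·CD·CD·DA·DA·DA·DA·AAA·B·CD·AAA·B·CD·B·CD·CD·DA·AAA·B·CD·B·CD·CD·DA
    A ↦ DA
    B ↦ AAA
    C ↦ B
    D ↦ CD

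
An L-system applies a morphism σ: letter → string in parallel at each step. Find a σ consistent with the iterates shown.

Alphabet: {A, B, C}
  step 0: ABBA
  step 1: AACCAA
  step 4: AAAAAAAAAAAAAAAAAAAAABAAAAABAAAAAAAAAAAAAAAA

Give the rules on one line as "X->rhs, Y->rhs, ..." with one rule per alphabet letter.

A->AA, B->C, C->AB

  step 0 ⇒ step 1: ABBA ⇒ AA·C·C·AA
    A ↦ AA
    B ↦ C
    C ↦ AB  (constrained at step 1)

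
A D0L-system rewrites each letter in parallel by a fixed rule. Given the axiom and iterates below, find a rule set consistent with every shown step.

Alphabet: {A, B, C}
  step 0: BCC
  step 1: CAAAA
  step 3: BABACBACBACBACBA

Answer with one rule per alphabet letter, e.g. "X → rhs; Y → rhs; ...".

A->BA, B->C, C->AA

  step 0 ⇒ step 1: BCC ⇒ C·AA·AA
    B ↦ C
    C ↦ AA
    A ↦ BA  (constrained at step 1)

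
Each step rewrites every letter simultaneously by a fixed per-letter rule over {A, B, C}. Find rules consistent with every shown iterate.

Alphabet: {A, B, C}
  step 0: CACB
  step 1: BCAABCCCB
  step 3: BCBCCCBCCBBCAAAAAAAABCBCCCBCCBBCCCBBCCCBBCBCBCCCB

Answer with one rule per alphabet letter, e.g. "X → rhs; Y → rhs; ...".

  step 0 ⇒ step 1: CACB ⇒ BC·AA·BC·CCB
    A ↦ AA
    B ↦ CCB
    C ↦ BC

A->AA, B->CCB, C->BC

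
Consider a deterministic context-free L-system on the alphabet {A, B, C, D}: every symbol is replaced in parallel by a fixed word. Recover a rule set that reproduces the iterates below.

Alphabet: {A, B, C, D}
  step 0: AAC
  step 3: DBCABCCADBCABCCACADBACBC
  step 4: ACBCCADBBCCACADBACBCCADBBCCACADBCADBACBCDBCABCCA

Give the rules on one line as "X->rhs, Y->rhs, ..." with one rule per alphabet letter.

A->DB, B->BC, C->CA, D->AC

  step 3 ⇒ step 4: DBCABCCADBCABCCACADBACBC ⇒ AC·BC·CA·DB·BC·CA·CA·DB·AC·BC·CA·DB·BC·CA·CA·DB·CA·DB·AC·BC·DB·CA·BC·CA
    A ↦ DB
    B ↦ BC
    C ↦ CA
    D ↦ AC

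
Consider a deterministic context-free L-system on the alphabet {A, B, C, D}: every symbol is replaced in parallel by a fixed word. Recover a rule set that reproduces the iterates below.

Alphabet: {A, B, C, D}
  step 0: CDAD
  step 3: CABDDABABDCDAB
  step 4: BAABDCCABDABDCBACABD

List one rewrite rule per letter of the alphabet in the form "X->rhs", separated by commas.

A->AB, B->D, C->BA, D->C

  step 3 ⇒ step 4: CABDDABABDCDAB ⇒ BA·AB·D·C·C·AB·D·AB·D·C·BA·C·AB·D
    A ↦ AB
    B ↦ D
    C ↦ BA
    D ↦ C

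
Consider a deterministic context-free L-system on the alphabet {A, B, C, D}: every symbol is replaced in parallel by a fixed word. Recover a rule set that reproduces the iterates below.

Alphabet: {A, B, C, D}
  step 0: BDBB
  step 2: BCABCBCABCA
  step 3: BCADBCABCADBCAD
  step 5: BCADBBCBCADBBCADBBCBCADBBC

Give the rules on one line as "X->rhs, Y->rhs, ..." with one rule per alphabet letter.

  step 2 ⇒ step 3: BCABCBCABCA ⇒ BC·A·D·BC·A·BC·A·D·BC·A·D
    A ↦ D
    B ↦ BC
    C ↦ A
    D ↦ B  (constrained at step 0)

A->D, B->BC, C->A, D->B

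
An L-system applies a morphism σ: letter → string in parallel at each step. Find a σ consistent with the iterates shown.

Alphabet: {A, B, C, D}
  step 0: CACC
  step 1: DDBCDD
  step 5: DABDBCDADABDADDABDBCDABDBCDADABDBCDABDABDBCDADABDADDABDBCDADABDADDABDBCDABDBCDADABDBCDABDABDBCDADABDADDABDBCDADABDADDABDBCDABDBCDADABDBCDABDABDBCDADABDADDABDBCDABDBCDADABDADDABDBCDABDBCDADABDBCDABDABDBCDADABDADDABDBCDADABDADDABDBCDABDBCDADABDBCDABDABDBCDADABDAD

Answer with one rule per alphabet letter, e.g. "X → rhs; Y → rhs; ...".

A->DBC, B->DA, C->D, D->DAB

  step 0 ⇒ step 1: CACC ⇒ D·DBC·D·D
    A ↦ DBC
    C ↦ D
    B ↦ DA  (constrained at step 1)
    D ↦ DAB  (constrained at step 1)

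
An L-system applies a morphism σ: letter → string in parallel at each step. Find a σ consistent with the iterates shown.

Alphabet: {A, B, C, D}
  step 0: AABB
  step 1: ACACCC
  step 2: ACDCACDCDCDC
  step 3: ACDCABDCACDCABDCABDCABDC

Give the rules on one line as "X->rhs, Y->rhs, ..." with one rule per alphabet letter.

  step 2 ⇒ step 3: ACDCACDCDCDC ⇒ AC·DC·AB·DC·AC·DC·AB·DC·AB·DC·AB·DC
    A ↦ AC
    C ↦ DC
    D ↦ AB
  step 0 ⇒ step 1: AABB ⇒ AC·AC·C·C
    B ↦ C

A->AC, B->C, C->DC, D->AB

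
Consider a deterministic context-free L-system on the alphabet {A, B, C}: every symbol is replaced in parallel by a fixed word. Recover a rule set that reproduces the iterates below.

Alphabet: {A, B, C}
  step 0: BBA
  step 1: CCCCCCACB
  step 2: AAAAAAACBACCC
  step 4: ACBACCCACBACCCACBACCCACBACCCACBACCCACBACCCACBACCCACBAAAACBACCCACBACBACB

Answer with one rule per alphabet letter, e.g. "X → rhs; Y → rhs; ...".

A->ACB, B->CCC, C->A

  step 1 ⇒ step 2: CCCCCCACB ⇒ A·A·A·A·A·A·ACB·A·CCC
    A ↦ ACB
    B ↦ CCC
    C ↦ A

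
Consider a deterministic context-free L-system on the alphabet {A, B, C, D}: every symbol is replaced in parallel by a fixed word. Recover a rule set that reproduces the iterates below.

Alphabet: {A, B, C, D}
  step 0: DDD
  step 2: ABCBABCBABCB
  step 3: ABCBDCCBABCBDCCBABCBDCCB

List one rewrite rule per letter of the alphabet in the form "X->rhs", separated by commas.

A->AB, B->CB, C->DC, D->AB

  step 2 ⇒ step 3: ABCBABCBABCB ⇒ AB·CB·DC·CB·AB·CB·DC·CB·AB·CB·DC·CB
    A ↦ AB
    B ↦ CB
    C ↦ DC
    D ↦ AB  (constrained at step 0)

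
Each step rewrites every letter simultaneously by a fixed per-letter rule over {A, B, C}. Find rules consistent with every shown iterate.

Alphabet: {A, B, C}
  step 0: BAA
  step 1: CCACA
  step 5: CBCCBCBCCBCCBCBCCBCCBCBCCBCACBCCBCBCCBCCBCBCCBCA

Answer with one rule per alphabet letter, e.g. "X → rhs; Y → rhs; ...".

  step 0 ⇒ step 1: BAA ⇒ C·CA·CA
    A ↦ CA
    B ↦ C
    C ↦ CB  (constrained at step 1)

A->CA, B->C, C->CB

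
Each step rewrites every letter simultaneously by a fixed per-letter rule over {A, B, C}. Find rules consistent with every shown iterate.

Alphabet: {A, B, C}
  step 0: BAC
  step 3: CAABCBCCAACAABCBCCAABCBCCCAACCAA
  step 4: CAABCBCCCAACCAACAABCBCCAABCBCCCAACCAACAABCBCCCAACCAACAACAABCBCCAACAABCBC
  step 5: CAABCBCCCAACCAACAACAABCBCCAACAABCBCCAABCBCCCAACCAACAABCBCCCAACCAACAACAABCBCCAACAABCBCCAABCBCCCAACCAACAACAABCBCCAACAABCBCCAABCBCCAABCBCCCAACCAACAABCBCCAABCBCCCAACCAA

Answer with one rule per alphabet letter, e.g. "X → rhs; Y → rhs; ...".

A->BC, B->C, C->CAA

  step 4 ⇒ step 5: CAABCBCCCAACCAACAABCBCCAABCBCCCAACCAACAABCBCCCAACCAACAACAABCBCCAACAABCBC ⇒ CAA·BC·BC·C·CAA·C·CAA·CAA·CAA·BC·BC·CAA·CAA·BC·BC·CAA·BC·BC·C·CAA·C·CAA·CAA·BC·BC·C·CAA·C·CAA·CAA·CAA·BC·BC·CAA·CAA·BC·BC·CAA·BC·BC·C·CAA·C·CAA·CAA·CAA·BC·BC·CAA·CAA·BC·BC·CAA·BC·BC·CAA·BC·BC·C·CAA·C·CAA·CAA·BC·BC·CAA·BC·BC·C·CAA·C·CAA
    A ↦ BC
    B ↦ C
    C ↦ CAA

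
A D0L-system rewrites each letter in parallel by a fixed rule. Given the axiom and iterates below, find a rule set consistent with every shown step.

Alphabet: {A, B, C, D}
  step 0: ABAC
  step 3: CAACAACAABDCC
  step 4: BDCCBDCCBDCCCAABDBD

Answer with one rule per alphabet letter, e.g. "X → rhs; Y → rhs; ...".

A->C, B->C, C->BD, D->AA

  step 3 ⇒ step 4: CAACAACAABDCC ⇒ BD·C·C·BD·C·C·BD·C·C·C·AA·BD·BD
    A ↦ C
    B ↦ C
    C ↦ BD
    D ↦ AA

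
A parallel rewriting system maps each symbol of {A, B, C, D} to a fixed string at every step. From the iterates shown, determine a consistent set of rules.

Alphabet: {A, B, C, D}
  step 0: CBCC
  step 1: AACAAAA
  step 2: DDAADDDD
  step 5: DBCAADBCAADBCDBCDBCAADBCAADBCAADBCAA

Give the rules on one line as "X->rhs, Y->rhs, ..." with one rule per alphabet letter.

A->D, B->C, C->AA, D->DB

  step 1 ⇒ step 2: AACAAAA ⇒ D·D·AA·D·D·D·D
    A ↦ D
    C ↦ AA
  step 0 ⇒ step 1: CBCC ⇒ AA·C·AA·AA
    B ↦ C
    D ↦ DB  (constrained at step 2)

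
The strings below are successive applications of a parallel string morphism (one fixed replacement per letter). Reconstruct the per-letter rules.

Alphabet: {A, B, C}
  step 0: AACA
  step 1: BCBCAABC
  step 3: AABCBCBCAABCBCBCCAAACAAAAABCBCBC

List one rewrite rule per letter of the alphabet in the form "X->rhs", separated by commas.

  step 0 ⇒ step 1: AACA ⇒ BC·BC·AA·BC
    A ↦ BC
    C ↦ AA
    B ↦ CA  (constrained at step 1)

A->BC, B->CA, C->AA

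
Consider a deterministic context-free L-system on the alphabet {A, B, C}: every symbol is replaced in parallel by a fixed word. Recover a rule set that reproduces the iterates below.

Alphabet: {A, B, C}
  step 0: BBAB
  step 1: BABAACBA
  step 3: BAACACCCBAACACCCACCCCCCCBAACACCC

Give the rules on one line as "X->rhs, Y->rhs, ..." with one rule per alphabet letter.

A->AC, B->BA, C->CC

  step 0 ⇒ step 1: BBAB ⇒ BA·BA·AC·BA
    A ↦ AC
    B ↦ BA
    C ↦ CC  (constrained at step 1)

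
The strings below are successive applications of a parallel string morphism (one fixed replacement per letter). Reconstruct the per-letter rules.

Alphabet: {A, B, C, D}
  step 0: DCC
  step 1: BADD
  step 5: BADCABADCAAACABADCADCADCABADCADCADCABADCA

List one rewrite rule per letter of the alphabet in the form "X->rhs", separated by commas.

A->CA, B->AA, C->D, D->BA

  step 0 ⇒ step 1: DCC ⇒ BA·D·D
    C ↦ D
    D ↦ BA
    A ↦ CA  (constrained at step 1)
    B ↦ AA  (constrained at step 1)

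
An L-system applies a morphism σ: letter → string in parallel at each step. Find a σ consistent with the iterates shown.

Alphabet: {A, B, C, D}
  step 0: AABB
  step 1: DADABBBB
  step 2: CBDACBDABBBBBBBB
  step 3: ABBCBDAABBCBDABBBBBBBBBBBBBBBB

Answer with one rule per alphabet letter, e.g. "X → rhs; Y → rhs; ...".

  step 2 ⇒ step 3: CBDACBDABBBBBBBB ⇒ A·BB·CB·DA·A·BB·CB·DA·BB·BB·BB·BB·BB·BB·BB·BB
    A ↦ DA
    B ↦ BB
    C ↦ A
    D ↦ CB

A->DA, B->BB, C->A, D->CB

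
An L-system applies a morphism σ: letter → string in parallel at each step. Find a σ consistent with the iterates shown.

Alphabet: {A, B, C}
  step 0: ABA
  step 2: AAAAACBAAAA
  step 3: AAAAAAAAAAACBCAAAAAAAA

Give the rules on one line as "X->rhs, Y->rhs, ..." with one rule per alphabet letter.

A->AA, B->C, C->ACB

  step 2 ⇒ step 3: AAAAACBAAAA ⇒ AA·AA·AA·AA·AA·ACB·C·AA·AA·AA·AA
    A ↦ AA
    B ↦ C
    C ↦ ACB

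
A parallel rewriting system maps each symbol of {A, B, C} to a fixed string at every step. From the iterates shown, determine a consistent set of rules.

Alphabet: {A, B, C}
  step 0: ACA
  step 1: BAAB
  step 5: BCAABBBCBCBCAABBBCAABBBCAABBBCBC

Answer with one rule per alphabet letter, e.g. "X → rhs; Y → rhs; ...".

A->B, B->BC, C->AA

  step 0 ⇒ step 1: ACA ⇒ B·AA·B
    A ↦ B
    C ↦ AA
    B ↦ BC  (constrained at step 1)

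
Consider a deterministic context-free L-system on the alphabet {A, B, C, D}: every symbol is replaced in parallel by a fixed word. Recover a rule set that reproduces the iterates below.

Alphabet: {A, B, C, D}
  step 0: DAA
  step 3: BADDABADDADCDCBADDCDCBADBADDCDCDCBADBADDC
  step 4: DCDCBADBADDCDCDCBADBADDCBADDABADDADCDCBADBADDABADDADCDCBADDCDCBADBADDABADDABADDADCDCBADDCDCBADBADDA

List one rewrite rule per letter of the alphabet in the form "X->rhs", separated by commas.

A->DC, B->DC, C->DA, D->BAD

  step 3 ⇒ step 4: BADDABADDADCDCBADDCDCBADBADDCDCDCBADBADDC ⇒ DC·DC·BAD·BAD·DC·DC·DC·BAD·BAD·DC·BAD·DA·BAD·DA·DC·DC·BAD·BAD·DA·BAD·DA·DC·DC·BAD·DC·DC·BAD·BAD·DA·BAD·DA·BAD·DA·DC·DC·BAD·DC·DC·BAD·BAD·DA
    A ↦ DC
    B ↦ DC
    C ↦ DA
    D ↦ BAD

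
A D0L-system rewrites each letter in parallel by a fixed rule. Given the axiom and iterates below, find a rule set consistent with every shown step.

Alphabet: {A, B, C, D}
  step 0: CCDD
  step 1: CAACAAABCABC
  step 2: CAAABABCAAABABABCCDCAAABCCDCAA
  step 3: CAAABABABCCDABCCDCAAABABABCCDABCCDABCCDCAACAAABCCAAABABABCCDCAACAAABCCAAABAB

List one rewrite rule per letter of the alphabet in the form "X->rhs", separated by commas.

A->AB, B->CCD, C->CAA, D->ABC

  step 2 ⇒ step 3: CAAABABCAAABABABCCDCAAABCCDCAA ⇒ CAA·AB·AB·AB·CCD·AB·CCD·CAA·AB·AB·AB·CCD·AB·CCD·AB·CCD·CAA·CAA·ABC·CAA·AB·AB·AB·CCD·CAA·CAA·ABC·CAA·AB·AB
    A ↦ AB
    B ↦ CCD
    C ↦ CAA
    D ↦ ABC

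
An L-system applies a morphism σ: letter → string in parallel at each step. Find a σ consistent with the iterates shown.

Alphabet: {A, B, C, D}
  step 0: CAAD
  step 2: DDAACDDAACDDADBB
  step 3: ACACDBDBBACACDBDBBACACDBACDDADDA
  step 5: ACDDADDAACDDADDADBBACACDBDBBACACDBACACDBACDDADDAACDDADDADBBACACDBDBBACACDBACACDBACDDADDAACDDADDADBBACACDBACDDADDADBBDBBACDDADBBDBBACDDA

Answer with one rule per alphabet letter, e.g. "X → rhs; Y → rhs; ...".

  step 2 ⇒ step 3: DDAACDDAACDDADBB ⇒ AC·AC·DB·DB·B·AC·AC·DB·DB·B·AC·AC·DB·AC·DDA·DDA
    A ↦ DB
    B ↦ DDA
    C ↦ B
    D ↦ AC

A->DB, B->DDA, C->B, D->AC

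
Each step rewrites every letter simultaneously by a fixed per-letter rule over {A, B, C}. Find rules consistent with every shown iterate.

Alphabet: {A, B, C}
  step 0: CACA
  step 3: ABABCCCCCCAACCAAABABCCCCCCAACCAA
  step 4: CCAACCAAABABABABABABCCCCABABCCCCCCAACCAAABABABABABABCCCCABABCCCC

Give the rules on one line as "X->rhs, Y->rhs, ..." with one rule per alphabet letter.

A->CC, B->AA, C->AB

  step 3 ⇒ step 4: ABABCCCCCCAACCAAABABCCCCCCAACCAA ⇒ CC·AA·CC·AA·AB·AB·AB·AB·AB·AB·CC·CC·AB·AB·CC·CC·CC·AA·CC·AA·AB·AB·AB·AB·AB·AB·CC·CC·AB·AB·CC·CC
    A ↦ CC
    B ↦ AA
    C ↦ AB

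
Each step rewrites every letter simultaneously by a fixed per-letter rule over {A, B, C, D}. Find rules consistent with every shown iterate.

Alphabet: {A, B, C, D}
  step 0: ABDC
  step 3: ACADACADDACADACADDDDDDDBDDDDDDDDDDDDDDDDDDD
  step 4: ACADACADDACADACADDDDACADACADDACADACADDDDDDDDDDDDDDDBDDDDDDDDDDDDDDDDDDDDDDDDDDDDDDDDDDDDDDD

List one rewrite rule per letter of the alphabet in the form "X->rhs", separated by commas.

  step 3 ⇒ step 4: ACADACADDACADACADDDDDDDBDDDDDDDDDDDDDDDDDDD ⇒ ACA·D·ACA·DD·ACA·D·ACA·DD·DD·ACA·D·ACA·DD·ACA·D·ACA·DD·DD·DD·DD·DD·DD·DD·DBD·DD·DD·DD·DD·DD·DD·DD·DD·DD·DD·DD·DD·DD·DD·DD·DD·DD·DD·DD
    A ↦ ACA
    B ↦ DBD
    C ↦ D
    D ↦ DD

A->ACA, B->DBD, C->D, D->DD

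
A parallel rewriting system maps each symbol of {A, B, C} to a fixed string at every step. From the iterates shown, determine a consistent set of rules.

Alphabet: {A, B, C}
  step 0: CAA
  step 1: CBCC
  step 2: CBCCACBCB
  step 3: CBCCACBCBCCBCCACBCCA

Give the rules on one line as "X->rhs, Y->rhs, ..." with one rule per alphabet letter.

A->C, B->CCA, C->CB

  step 2 ⇒ step 3: CBCCACBCB ⇒ CB·CCA·CB·CB·C·CB·CCA·CB·CCA
    A ↦ C
    B ↦ CCA
    C ↦ CB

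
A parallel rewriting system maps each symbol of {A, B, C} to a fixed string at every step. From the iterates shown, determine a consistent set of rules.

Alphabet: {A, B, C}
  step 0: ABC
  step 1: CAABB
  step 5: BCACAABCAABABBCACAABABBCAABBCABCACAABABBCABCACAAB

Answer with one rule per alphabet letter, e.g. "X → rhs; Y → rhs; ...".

  step 0 ⇒ step 1: ABC ⇒ CA·AB·B
    A ↦ CA
    B ↦ AB
    C ↦ B

A->CA, B->AB, C->B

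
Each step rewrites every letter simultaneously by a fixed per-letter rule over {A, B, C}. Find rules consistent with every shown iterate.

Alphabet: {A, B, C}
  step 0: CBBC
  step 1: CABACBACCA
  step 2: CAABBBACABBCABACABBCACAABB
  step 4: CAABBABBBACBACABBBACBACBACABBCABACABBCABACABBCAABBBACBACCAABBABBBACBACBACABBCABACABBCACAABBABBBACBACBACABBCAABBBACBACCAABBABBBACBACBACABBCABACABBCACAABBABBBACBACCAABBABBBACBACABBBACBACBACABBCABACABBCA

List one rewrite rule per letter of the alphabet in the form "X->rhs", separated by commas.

  step 1 ⇒ step 2: CABACBACCA ⇒ CA·ABB·BAC·ABB·CA·BAC·ABB·CA·CA·ABB
    A ↦ ABB
    B ↦ BAC
    C ↦ CA

A->ABB, B->BAC, C->CA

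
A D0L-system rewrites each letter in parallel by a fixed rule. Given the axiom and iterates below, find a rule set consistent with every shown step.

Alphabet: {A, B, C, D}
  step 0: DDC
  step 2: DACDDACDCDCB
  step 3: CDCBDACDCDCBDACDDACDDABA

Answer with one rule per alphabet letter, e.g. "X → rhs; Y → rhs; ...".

  step 2 ⇒ step 3: DACDDACDCDCB ⇒ CD·CB·DA·CD·CD·CB·DA·CD·DA·CD·DA·BA
    A ↦ CB
    B ↦ BA
    C ↦ DA
    D ↦ CD

A->CB, B->BA, C->DA, D->CD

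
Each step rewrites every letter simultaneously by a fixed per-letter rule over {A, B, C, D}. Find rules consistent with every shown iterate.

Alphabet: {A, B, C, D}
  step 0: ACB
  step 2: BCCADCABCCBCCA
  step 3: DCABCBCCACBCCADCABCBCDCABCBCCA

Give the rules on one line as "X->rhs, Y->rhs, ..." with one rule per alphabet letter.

A->CA, B->DCA, C->BC, D->C

  step 2 ⇒ step 3: BCCADCABCCBCCA ⇒ DCA·BC·BC·CA·C·BC·CA·DCA·BC·BC·DCA·BC·BC·CA
    A ↦ CA
    B ↦ DCA
    C ↦ BC
    D ↦ C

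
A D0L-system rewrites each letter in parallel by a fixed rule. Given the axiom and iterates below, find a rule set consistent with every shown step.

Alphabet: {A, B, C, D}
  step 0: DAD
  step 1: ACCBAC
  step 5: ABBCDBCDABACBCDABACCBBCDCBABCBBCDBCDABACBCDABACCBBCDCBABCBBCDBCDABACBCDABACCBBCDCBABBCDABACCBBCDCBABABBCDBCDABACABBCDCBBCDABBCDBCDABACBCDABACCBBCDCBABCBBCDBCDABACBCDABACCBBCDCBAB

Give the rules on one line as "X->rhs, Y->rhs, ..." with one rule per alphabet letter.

A->CB, B->BCD, C->AB, D->AC

  step 0 ⇒ step 1: DAD ⇒ AC·CB·AC
    A ↦ CB
    D ↦ AC
    B ↦ BCD  (constrained at step 1)
    C ↦ AB  (constrained at step 1)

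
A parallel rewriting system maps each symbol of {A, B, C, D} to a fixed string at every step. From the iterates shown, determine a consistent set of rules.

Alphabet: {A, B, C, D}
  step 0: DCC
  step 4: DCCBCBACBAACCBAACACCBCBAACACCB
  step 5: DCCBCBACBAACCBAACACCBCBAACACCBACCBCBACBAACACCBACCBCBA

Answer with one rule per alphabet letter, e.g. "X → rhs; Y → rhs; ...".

A->AC, B->A, C->CB, D->DC

  step 4 ⇒ step 5: DCCBCBACBAACCBAACACCBCBAACACCB ⇒ DC·CB·CB·A·CB·A·AC·CB·A·AC·AC·CB·CB·A·AC·AC·CB·AC·CB·CB·A·CB·A·AC·AC·CB·AC·CB·CB·A
    A ↦ AC
    B ↦ A
    C ↦ CB
    D ↦ DC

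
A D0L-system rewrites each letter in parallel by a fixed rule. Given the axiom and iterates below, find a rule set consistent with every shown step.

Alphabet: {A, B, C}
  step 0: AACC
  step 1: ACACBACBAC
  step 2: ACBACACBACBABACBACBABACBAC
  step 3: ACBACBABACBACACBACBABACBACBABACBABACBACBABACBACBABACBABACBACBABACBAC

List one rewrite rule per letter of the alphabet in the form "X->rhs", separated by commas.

A->AC, B->BAB, C->BAC

  step 2 ⇒ step 3: ACBACACBACBABACBACBABACBAC ⇒ AC·BAC·BAB·AC·BAC·AC·BAC·BAB·AC·BAC·BAB·AC·BAB·AC·BAC·BAB·AC·BAC·BAB·AC·BAB·AC·BAC·BAB·AC·BAC
    A ↦ AC
    B ↦ BAB
    C ↦ BAC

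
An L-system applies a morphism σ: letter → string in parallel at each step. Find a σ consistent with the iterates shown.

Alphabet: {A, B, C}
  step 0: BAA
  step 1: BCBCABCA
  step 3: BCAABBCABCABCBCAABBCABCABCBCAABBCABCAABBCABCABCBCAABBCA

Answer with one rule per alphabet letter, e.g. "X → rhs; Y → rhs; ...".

  step 0 ⇒ step 1: BAA ⇒ BC·BCA·BCA
    A ↦ BCA
    B ↦ BC
    C ↦ AAB  (constrained at step 1)

A->BCA, B->BC, C->AAB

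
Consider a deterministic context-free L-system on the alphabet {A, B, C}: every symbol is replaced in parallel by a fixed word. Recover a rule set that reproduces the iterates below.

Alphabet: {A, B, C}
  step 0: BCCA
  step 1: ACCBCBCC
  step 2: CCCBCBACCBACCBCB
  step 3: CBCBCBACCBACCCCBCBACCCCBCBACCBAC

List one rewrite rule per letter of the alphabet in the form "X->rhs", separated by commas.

  step 2 ⇒ step 3: CCCBCBACCBACCBCB ⇒ CB·CB·CB·AC·CB·AC·CC·CB·CB·AC·CC·CB·CB·AC·CB·AC
    A ↦ CC
    B ↦ AC
    C ↦ CB

A->CC, B->AC, C->CB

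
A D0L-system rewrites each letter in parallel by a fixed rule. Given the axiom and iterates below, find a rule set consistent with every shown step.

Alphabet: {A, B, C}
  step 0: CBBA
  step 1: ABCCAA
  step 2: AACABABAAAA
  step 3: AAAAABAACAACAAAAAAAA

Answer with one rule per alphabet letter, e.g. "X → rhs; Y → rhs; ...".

  step 2 ⇒ step 3: AACABABAAAA ⇒ AA·AA·AB·AA·C·AA·C·AA·AA·AA·AA
    A ↦ AA
    B ↦ C
    C ↦ AB

A->AA, B->C, C->AB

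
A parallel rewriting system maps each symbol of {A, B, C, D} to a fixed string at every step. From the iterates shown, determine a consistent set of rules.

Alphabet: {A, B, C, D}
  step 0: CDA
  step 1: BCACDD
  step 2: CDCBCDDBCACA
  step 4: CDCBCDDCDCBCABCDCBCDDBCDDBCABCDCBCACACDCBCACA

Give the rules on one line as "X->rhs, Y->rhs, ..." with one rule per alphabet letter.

A->CDD, B->CDC, C->B, D->CA

  step 1 ⇒ step 2: BCACDD ⇒ CDC·B·CDD·B·CA·CA
    A ↦ CDD
    B ↦ CDC
    C ↦ B
    D ↦ CA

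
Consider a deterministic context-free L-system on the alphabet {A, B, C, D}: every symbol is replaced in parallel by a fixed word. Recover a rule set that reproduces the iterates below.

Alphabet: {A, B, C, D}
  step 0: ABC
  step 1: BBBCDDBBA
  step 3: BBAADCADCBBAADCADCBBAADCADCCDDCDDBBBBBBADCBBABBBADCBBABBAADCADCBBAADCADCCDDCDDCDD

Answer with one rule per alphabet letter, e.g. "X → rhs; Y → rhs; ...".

A->BBB, B->CDD, C->BBA, D->ADC

  step 0 ⇒ step 1: ABC ⇒ BBB·CDD·BBA
    A ↦ BBB
    B ↦ CDD
    C ↦ BBA
    D ↦ ADC  (constrained at step 1)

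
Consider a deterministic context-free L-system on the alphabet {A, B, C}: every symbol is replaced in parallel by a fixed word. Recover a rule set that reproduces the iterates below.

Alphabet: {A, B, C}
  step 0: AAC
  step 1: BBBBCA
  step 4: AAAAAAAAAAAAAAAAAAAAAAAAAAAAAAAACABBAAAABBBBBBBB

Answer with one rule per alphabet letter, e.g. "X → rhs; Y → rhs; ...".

A->BB, B->AA, C->CA

  step 0 ⇒ step 1: AAC ⇒ BB·BB·CA
    A ↦ BB
    C ↦ CA
    B ↦ AA  (constrained at step 1)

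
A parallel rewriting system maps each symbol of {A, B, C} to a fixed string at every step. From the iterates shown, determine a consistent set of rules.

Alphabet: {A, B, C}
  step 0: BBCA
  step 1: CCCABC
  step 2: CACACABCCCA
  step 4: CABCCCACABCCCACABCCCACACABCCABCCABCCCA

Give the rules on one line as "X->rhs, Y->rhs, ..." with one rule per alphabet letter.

  step 1 ⇒ step 2: CCCABC ⇒ CA·CA·CA·BC·C·CA
    A ↦ BC
    B ↦ C
    C ↦ CA

A->BC, B->C, C->CA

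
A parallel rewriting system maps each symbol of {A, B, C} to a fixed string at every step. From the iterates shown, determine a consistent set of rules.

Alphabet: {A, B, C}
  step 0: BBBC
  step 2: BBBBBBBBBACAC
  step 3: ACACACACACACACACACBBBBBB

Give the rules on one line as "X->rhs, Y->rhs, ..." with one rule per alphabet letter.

A->B, B->AC, C->BB

  step 2 ⇒ step 3: BBBBBBBBBACAC ⇒ AC·AC·AC·AC·AC·AC·AC·AC·AC·B·BB·B·BB
    A ↦ B
    B ↦ AC
    C ↦ BB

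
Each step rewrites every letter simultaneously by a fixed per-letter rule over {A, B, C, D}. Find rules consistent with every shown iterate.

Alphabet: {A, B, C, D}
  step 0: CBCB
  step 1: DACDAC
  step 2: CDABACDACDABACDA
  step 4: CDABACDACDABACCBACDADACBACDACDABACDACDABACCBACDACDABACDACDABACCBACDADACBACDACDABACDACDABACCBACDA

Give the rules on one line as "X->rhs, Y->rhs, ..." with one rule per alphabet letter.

A->BAC, B->C, C->DA, D->CDA

  step 1 ⇒ step 2: DACDAC ⇒ CDA·BAC·DA·CDA·BAC·DA
    A ↦ BAC
    C ↦ DA
    D ↦ CDA
  step 0 ⇒ step 1: CBCB ⇒ DA·C·DA·C
    B ↦ C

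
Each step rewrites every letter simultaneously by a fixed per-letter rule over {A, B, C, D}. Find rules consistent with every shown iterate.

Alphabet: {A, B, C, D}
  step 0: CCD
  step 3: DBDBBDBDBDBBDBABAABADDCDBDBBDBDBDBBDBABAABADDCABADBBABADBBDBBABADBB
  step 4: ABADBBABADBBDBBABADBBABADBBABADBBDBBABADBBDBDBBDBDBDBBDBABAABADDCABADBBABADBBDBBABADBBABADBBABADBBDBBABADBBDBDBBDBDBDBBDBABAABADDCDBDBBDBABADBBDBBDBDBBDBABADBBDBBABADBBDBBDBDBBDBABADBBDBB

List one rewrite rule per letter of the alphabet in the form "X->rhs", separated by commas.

  step 3 ⇒ step 4: DBDBBDBDBDBBDBABAABADDCDBDBBDBDBDBBDBABAABADDCABADBBABADBBDBBABADBB ⇒ ABA·DBB·ABA·DBB·DBB·ABA·DBB·ABA·DBB·ABA·DBB·DBB·ABA·DBB·DB·DBB·DB·DB·DBB·DB·ABA·ABA·DDC·ABA·DBB·ABA·DBB·DBB·ABA·DBB·ABA·DBB·ABA·DBB·DBB·ABA·DBB·DB·DBB·DB·DB·DBB·DB·ABA·ABA·DDC·DB·DBB·DB·ABA·DBB·DBB·DB·DBB·DB·ABA·DBB·DBB·ABA·DBB·DBB·DB·DBB·DB·ABA·DBB·DBB
    A ↦ DB
    B ↦ DBB
    C ↦ DDC
    D ↦ ABA

A->DB, B->DBB, C->DDC, D->ABA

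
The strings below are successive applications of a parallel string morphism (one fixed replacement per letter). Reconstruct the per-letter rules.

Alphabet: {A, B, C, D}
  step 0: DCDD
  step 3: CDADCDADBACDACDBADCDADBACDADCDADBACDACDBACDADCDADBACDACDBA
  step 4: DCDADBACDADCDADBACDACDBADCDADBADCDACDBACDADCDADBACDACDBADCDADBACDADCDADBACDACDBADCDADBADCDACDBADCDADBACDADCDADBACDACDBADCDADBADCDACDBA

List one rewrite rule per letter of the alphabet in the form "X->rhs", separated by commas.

  step 3 ⇒ step 4: CDADCDADBACDACDBADCDADBACDADCDADBACDACDBACDADCDADBACDACDBA ⇒ D·CDA·DBA·CDA·D·CDA·DBA·CDA·C·DBA·D·CDA·DBA·D·CDA·C·DBA·CDA·D·CDA·DBA·CDA·C·DBA·D·CDA·DBA·CDA·D·CDA·DBA·CDA·C·DBA·D·CDA·DBA·D·CDA·C·DBA·D·CDA·DBA·CDA·D·CDA·DBA·CDA·C·DBA·D·CDA·DBA·D·CDA·C·DBA
    A ↦ DBA
    B ↦ C
    C ↦ D
    D ↦ CDA

A->DBA, B->C, C->D, D->CDA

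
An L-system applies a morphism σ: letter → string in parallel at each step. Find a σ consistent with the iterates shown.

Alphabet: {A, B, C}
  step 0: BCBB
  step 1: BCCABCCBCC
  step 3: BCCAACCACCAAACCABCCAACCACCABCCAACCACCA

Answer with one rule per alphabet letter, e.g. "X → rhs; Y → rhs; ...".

  step 0 ⇒ step 1: BCBB ⇒ BCC·A·BCC·BCC
    B ↦ BCC
    C ↦ A
    A ↦ CCA  (constrained at step 1)

A->CCA, B->BCC, C->A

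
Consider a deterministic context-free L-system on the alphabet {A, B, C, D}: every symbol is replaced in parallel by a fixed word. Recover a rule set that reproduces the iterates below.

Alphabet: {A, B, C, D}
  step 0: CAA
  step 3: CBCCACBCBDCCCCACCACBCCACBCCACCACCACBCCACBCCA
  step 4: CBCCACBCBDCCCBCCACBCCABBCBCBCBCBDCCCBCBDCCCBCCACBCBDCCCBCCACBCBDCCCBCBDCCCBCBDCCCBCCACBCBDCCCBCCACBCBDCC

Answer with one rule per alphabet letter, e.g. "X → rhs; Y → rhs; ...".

  step 3 ⇒ step 4: CBCCACBCBDCCCCACCACBCCACBCCACCACCACBCCACBCCA ⇒ CB·CCA·CB·CB·DCC·CB·CCA·CB·CCA·BB·CB·CB·CB·CB·DCC·CB·CB·DCC·CB·CCA·CB·CB·DCC·CB·CCA·CB·CB·DCC·CB·CB·DCC·CB·CB·DCC·CB·CCA·CB·CB·DCC·CB·CCA·CB·CB·DCC
    A ↦ DCC
    B ↦ CCA
    C ↦ CB
    D ↦ BB

A->DCC, B->CCA, C->CB, D->BB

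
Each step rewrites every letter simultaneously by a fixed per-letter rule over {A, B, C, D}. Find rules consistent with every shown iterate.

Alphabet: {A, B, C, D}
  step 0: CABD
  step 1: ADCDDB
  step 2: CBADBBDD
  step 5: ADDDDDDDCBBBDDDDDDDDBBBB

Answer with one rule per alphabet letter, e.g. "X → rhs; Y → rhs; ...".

A->C, B->DD, C->AD, D->B

  step 1 ⇒ step 2: ADCDDB ⇒ C·B·AD·B·B·DD
    A ↦ C
    B ↦ DD
    C ↦ AD
    D ↦ B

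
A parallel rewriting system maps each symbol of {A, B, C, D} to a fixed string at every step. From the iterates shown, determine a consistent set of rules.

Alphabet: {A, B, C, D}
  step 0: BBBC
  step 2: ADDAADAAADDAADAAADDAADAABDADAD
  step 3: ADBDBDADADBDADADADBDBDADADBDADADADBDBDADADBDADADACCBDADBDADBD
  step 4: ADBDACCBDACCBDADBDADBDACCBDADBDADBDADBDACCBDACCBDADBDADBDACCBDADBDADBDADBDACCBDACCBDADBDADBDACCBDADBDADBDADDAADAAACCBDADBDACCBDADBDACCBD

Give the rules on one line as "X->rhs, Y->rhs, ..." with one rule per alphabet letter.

A->AD, B->ACC, C->DAA, D->BD

  step 3 ⇒ step 4: ADBDBDADADBDADADADBDBDADADBDADADADBDBDADADBDADADACCBDADBDADBD ⇒ AD·BD·ACC·BD·ACC·BD·AD·BD·AD·BD·ACC·BD·AD·BD·AD·BD·AD·BD·ACC·BD·ACC·BD·AD·BD·AD·BD·ACC·BD·AD·BD·AD·BD·AD·BD·ACC·BD·ACC·BD·AD·BD·AD·BD·ACC·BD·AD·BD·AD·BD·AD·DAA·DAA·ACC·BD·AD·BD·ACC·BD·AD·BD·ACC·BD
    A ↦ AD
    B ↦ ACC
    C ↦ DAA
    D ↦ BD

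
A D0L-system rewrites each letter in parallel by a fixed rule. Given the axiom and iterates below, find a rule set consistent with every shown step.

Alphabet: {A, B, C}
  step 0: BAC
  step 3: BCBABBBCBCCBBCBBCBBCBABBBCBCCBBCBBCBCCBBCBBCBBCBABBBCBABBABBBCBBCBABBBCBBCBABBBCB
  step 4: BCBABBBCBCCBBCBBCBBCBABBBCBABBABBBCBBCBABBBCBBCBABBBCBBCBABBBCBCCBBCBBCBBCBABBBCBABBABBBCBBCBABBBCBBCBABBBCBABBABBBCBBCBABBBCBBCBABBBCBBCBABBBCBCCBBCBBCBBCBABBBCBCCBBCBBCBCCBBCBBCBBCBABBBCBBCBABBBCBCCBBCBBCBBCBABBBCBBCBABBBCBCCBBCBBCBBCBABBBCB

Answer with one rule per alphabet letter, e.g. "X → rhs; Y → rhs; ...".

A->CCB, B->BCB, C->ABB

  step 3 ⇒ step 4: BCBABBBCBCCBBCBBCBBCBABBBCBCCBBCBBCBCCBBCBBCBBCBABBBCBABBABBBCBBCBABBBCBBCBABBBCB ⇒ BCB·ABB·BCB·CCB·BCB·BCB·BCB·ABB·BCB·ABB·ABB·BCB·BCB·ABB·BCB·BCB·ABB·BCB·BCB·ABB·BCB·CCB·BCB·BCB·BCB·ABB·BCB·ABB·ABB·BCB·BCB·ABB·BCB·BCB·ABB·BCB·ABB·ABB·BCB·BCB·ABB·BCB·BCB·ABB·BCB·BCB·ABB·BCB·CCB·BCB·BCB·BCB·ABB·BCB·CCB·BCB·BCB·CCB·BCB·BCB·BCB·ABB·BCB·BCB·ABB·BCB·CCB·BCB·BCB·BCB·ABB·BCB·BCB·ABB·BCB·CCB·BCB·BCB·BCB·ABB·BCB
    A ↦ CCB
    B ↦ BCB
    C ↦ ABB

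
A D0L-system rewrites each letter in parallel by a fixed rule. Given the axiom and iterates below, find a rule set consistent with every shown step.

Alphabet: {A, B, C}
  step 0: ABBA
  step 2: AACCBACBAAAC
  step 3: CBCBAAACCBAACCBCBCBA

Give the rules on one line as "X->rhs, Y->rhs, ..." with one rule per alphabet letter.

A->CB, B->AC, C->A

  step 2 ⇒ step 3: AACCBACBAAAC ⇒ CB·CB·A·A·AC·CB·A·AC·CB·CB·CB·A
    A ↦ CB
    B ↦ AC
    C ↦ A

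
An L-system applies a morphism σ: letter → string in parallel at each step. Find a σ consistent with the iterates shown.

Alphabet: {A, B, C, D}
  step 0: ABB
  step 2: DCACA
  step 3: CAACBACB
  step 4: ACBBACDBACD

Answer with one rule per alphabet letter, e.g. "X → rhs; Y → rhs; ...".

  step 3 ⇒ step 4: CAACBACB ⇒ AC·B·B·AC·D·B·AC·D
    A ↦ B
    B ↦ D
    C ↦ AC
  step 2 ⇒ step 3: DCACA ⇒ CA·AC·B·AC·B
    D ↦ CA

A->B, B->D, C->AC, D->CA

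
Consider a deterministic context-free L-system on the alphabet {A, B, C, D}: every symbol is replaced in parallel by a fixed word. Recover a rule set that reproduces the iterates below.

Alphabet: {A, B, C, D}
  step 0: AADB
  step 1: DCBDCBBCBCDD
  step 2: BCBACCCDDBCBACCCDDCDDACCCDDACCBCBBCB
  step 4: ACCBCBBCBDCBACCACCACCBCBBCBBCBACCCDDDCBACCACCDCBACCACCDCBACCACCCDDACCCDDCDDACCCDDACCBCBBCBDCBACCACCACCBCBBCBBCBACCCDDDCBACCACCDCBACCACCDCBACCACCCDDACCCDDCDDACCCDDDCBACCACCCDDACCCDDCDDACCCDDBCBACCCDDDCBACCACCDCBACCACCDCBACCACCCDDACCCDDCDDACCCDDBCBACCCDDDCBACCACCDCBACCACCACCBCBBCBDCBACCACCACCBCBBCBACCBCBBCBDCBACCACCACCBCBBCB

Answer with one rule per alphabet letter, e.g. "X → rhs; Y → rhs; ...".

  step 1 ⇒ step 2: DCBDCBBCBCDD ⇒ BCB·ACC·CDD·BCB·ACC·CDD·CDD·ACC·CDD·ACC·BCB·BCB
    B ↦ CDD
    C ↦ ACC
    D ↦ BCB
  step 0 ⇒ step 1: AADB ⇒ DCB·DCB·BCB·CDD
    A ↦ DCB

A->DCB, B->CDD, C->ACC, D->BCB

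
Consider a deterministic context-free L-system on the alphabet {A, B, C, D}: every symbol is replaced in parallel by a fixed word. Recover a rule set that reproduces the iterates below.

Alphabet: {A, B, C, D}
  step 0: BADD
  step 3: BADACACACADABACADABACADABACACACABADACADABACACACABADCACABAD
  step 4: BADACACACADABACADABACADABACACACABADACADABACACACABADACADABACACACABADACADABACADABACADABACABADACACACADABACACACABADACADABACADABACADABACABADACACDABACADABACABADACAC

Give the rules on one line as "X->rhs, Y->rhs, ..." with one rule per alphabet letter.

  step 3 ⇒ step 4: BADACACACADABACADABACADABACACACABADACADABACACACABADCACABAD ⇒ BAD·ACA·C·ACA·DAB·ACA·DAB·ACA·DAB·ACA·C·ACA·BAD·ACA·DAB·ACA·C·ACA·BAD·ACA·DAB·ACA·C·ACA·BAD·ACA·DAB·ACA·DAB·ACA·DAB·ACA·BAD·ACA·C·ACA·DAB·ACA·C·ACA·BAD·ACA·DAB·ACA·DAB·ACA·DAB·ACA·BAD·ACA·C·DAB·ACA·DAB·ACA·BAD·ACA·C
    A ↦ ACA
    B ↦ BAD
    C ↦ DAB
    D ↦ C

A->ACA, B->BAD, C->DAB, D->C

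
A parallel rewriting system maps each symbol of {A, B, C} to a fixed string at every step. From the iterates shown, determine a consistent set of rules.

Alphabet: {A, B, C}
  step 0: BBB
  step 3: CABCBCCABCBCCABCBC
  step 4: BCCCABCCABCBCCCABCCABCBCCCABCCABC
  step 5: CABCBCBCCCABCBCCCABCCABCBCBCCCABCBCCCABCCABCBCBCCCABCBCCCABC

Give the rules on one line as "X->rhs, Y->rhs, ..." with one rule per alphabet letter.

A->C, B->CA, C->BC

  step 4 ⇒ step 5: BCCCABCCABCBCCCABCCABCBCCCABCCABC ⇒ CA·BC·BC·BC·C·CA·BC·BC·C·CA·BC·CA·BC·BC·BC·C·CA·BC·BC·C·CA·BC·CA·BC·BC·BC·C·CA·BC·BC·C·CA·BC
    A ↦ C
    B ↦ CA
    C ↦ BC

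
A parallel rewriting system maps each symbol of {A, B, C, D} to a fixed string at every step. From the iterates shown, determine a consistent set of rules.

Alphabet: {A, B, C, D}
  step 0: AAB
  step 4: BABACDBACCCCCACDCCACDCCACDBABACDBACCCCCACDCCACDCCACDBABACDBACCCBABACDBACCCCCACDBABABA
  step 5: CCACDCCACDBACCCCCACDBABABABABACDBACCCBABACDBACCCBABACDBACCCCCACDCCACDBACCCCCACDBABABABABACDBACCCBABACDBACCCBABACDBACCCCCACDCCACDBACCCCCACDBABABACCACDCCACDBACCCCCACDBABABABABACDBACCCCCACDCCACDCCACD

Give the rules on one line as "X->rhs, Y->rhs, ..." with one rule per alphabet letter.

  step 4 ⇒ step 5: BABACDBACCCCCACDCCACDCCACDBABACDBACCCCCACDCCACDCCACDBABACDBACCCBABACDBACCCCCACDBABABA ⇒ CCA·CD·CCA·CD·BA·CCC·CCA·CD·BA·BA·BA·BA·BA·CD·BA·CCC·BA·BA·CD·BA·CCC·BA·BA·CD·BA·CCC·CCA·CD·CCA·CD·BA·CCC·CCA·CD·BA·BA·BA·BA·BA·CD·BA·CCC·BA·BA·CD·BA·CCC·BA·BA·CD·BA·CCC·CCA·CD·CCA·CD·BA·CCC·CCA·CD·BA·BA·BA·CCA·CD·CCA·CD·BA·CCC·CCA·CD·BA·BA·BA·BA·BA·CD·BA·CCC·CCA·CD·CCA·CD·CCA·CD
    A ↦ CD
    B ↦ CCA
    C ↦ BA
    D ↦ CCC

A->CD, B->CCA, C->BA, D->CCC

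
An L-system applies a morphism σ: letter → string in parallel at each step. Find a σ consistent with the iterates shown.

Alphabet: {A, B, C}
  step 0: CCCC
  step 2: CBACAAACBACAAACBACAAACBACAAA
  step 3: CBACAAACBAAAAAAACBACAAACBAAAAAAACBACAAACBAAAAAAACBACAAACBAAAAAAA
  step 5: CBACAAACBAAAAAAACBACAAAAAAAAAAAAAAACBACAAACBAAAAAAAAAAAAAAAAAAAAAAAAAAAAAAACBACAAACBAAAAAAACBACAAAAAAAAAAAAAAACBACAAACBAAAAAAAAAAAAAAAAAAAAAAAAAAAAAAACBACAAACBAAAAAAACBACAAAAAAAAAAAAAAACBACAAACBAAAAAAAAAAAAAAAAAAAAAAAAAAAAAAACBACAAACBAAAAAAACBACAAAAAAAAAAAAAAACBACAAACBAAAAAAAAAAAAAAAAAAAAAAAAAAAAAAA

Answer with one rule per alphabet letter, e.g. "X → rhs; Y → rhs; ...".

A->AA, B->CA, C->CBA

  step 2 ⇒ step 3: CBACAAACBACAAACBACAAACBACAAA ⇒ CBA·CA·AA·CBA·AA·AA·AA·CBA·CA·AA·CBA·AA·AA·AA·CBA·CA·AA·CBA·AA·AA·AA·CBA·CA·AA·CBA·AA·AA·AA
    A ↦ AA
    B ↦ CA
    C ↦ CBA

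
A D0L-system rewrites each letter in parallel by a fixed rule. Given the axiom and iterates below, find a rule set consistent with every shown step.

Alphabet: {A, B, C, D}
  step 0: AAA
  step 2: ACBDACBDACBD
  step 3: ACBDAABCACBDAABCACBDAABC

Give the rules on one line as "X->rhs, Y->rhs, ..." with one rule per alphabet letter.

  step 2 ⇒ step 3: ACBDACBDACBD ⇒ AC·BD·AA·BC·AC·BD·AA·BC·AC·BD·AA·BC
    A ↦ AC
    B ↦ AA
    C ↦ BD
    D ↦ BC

A->AC, B->AA, C->BD, D->BC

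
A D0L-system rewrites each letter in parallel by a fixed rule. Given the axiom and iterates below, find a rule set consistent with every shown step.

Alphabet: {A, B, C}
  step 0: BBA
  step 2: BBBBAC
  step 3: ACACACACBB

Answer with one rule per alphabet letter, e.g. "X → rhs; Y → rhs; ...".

A->B, B->AC, C->B

  step 2 ⇒ step 3: BBBBAC ⇒ AC·AC·AC·AC·B·B
    A ↦ B
    B ↦ AC
    C ↦ B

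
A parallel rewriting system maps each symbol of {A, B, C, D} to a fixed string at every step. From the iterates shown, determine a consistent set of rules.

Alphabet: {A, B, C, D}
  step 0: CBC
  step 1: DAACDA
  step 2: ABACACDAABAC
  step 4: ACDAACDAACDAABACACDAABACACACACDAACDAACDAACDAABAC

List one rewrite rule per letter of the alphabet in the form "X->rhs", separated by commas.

  step 1 ⇒ step 2: DAACDA ⇒ AB·AC·AC·DA·AB·AC
    A ↦ AC
    C ↦ DA
    D ↦ AB
  step 0 ⇒ step 1: CBC ⇒ DA·AC·DA
    B ↦ AC

A->AC, B->AC, C->DA, D->AB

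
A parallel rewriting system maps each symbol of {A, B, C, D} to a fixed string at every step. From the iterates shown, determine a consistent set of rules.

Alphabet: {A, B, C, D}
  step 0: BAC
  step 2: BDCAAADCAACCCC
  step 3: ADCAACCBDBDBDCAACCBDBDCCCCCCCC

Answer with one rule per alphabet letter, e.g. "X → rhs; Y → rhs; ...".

  step 2 ⇒ step 3: BDCAAADCAACCCC ⇒ AD·CAA·CC·BD·BD·BD·CAA·CC·BD·BD·CC·CC·CC·CC
    A ↦ BD
    B ↦ AD
    C ↦ CC
    D ↦ CAA

A->BD, B->AD, C->CC, D->CAA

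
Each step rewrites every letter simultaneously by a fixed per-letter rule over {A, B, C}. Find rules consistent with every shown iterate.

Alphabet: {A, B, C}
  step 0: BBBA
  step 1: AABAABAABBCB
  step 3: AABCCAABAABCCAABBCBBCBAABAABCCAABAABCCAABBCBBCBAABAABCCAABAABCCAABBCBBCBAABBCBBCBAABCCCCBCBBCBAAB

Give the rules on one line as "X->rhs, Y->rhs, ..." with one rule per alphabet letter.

  step 0 ⇒ step 1: BBBA ⇒ AAB·AAB·AAB·BCB
    A ↦ BCB
    B ↦ AAB
    C ↦ CC  (constrained at step 1)

A->BCB, B->AAB, C->CC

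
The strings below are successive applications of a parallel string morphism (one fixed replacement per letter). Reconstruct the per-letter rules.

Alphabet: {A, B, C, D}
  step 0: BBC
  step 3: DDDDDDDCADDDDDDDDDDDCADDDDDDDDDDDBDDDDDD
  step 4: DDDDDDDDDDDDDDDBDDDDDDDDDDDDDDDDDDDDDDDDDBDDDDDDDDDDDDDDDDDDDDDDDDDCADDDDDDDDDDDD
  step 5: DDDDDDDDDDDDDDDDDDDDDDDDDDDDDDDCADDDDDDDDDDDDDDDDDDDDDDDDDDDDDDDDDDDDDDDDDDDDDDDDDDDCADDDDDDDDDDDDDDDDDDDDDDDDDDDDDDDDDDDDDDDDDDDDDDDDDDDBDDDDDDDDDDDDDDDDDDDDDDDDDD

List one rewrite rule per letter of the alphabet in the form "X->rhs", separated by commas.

A->D, B->DCA, C->DBD, D->DD

  step 4 ⇒ step 5: DDDDDDDDDDDDDDDBDDDDDDDDDDDDDDDDDDDDDDDDDBDDDDDDDDDDDDDDDDDDDDDDDDDCADDDDDDDDDDDD ⇒ DD·DD·DD·DD·DD·DD·DD·DD·DD·DD·DD·DD·DD·DD·DD·DCA·DD·DD·DD·DD·DD·DD·DD·DD·DD·DD·DD·DD·DD·DD·DD·DD·DD·DD·DD·DD·DD·DD·DD·DD·DD·DCA·DD·DD·DD·DD·DD·DD·DD·DD·DD·DD·DD·DD·DD·DD·DD·DD·DD·DD·DD·DD·DD·DD·DD·DD·DD·DBD·D·DD·DD·DD·DD·DD·DD·DD·DD·DD·DD·DD·DD
    A ↦ D
    B ↦ DCA
    C ↦ DBD
    D ↦ DD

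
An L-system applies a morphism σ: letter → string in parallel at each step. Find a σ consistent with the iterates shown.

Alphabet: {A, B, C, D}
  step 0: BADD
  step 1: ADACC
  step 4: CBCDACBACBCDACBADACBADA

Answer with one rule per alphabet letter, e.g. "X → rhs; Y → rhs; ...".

  step 0 ⇒ step 1: BADD ⇒ A·DA·C·C
    A ↦ DA
    B ↦ A
    D ↦ C
    C ↦ CB  (constrained at step 1)

A->DA, B->A, C->CB, D->C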